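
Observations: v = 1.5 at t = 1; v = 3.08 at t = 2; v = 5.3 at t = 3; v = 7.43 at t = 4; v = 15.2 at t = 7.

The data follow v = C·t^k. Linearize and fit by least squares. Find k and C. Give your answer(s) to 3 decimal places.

Taking logs, ln v = k·ln t + ln C, so regress ln v on ln t.
AᵀA = [[7.3958, 5.1240]; [5.1240, 5]], rhs = [10.6876, 7.9249]ᵀ  (here Σln t = 5.1240, Σ(ln t)² = 7.3958, Σln v = 7.9249, Σln t·ln v = 10.6876).
Solving (det = 10.7239): k = 1.19646, ln C = 0.35886, so C = exp(0.35886) = 1.43169.

k = 1.196, C = 1.432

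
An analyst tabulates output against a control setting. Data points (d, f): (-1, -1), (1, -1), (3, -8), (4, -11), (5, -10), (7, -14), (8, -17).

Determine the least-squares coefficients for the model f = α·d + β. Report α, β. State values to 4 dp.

Sums needed: Σd·d = 165, Σd = 27, Σ1 = 7.
And Σd·f = -352, Σf = -62.
Normal equations: [[165, 27]; [27, 7]]·[α, β]ᵀ = [-352, -62]ᵀ.
Eliminating β: 7·(row 1) − 27·(row 2) gives 426·α = 7·(-352) − 27·(-62) = -790, so α = -395/213.
Then β = ((-62) − 27·(-395/213))/7 = -121/71.

α = -1.8545, β = -1.7042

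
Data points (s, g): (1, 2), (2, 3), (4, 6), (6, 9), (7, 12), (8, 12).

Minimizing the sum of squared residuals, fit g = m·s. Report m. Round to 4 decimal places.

m = 1.5647

The normal equations are: 170·m = 266.
Hence m = 266 / 170 ≈ 1.56471.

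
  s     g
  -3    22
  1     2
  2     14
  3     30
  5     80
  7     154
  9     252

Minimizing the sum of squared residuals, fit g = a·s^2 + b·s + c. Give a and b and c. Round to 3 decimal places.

Entries of XᵀX: Σs^2·s^2 = 9766, Σs^2·s = 1206, Σs^2 = 178, Σs·s = 178, Σs = 24, Σ1 = 7.
Moment sums: Σs^2·g = 30484, Σs·g = 3800, Σg = 554.
Normal equations: [[9766, 1206, 178]; [1206, 178, 24]; [178, 24, 7]]·[a, b, c]ᵀ = [30484, 3800, 554]ᵀ.
Inverting the 3×3 Gram matrix, [a, b, c]ᵀ = [38254/12831, 27822/21385, -72482/64155]ᵀ.

a = 2.981, b = 1.301, c = -1.130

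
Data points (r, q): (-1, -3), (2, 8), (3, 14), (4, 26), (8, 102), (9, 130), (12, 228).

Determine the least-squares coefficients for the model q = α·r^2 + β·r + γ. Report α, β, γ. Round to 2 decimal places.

The normal system MᵀM·[α, β, γ]ᵀ = Mᵀq is [[31747, 3067, 319]; [3067, 319, 37]; [319, 37, 7]]·[α, β, γ]ᵀ = [50461, 4887, 505]ᵀ.
Inverting the 3×3 Gram matrix, [α, β, γ]ᵀ = [21094/14091, 154730/126819, -45761/18117]ᵀ.

α = 1.50, β = 1.22, γ = -2.53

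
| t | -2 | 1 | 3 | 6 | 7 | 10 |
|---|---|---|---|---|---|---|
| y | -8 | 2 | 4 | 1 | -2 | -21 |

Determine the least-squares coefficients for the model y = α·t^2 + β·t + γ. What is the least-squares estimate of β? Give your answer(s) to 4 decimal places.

Normal-equation sums: Σt^2·t^2 = 13795, Σt^2·t = 1579, Σt^2 = 199, Σt·t = 199, Σt = 25, Σ1 = 6.
Right-hand side: Σt^2·y = -2156, Σt·y = -188, Σy = -24.
Normal equations: [[13795, 1579, 199]; [1579, 199, 25]; [199, 25, 6]]·[α, β, γ]ᵀ = [-2156, -188, -24]ᵀ.
Inverting the 3×3 Gram matrix, [α, β, γ]ᵀ = [-181/345, 1111/345, -2/115]ᵀ.

β = 3.2203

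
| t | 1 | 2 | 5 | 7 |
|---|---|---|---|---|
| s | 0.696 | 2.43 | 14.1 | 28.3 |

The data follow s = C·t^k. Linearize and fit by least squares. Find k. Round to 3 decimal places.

Linearized form: ln s = k·ln t + ln C. From the 4 transformed points,
Σln t = 4.2485, Σ(ln t)² = 6.8573, Σln s = 6.5145, Σln t·ln s = 11.3792.
Equations: 6.8573·k + 4.2485·ln C = 11.3792;  4.2485·k + 4·ln C = 6.5145.
Δ = 6.8573·4 − (4.2485)² = 9.3795; k = (11.3792·4 − 4.2485·6.5145)/9.3795 = 1.90200, ln C = (6.8573·6.5145 − 4.2485·11.3792)/9.3795 = -0.39153.

k = 1.902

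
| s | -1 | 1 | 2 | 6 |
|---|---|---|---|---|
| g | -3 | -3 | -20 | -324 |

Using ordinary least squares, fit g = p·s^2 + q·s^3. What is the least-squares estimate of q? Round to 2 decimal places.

Forming AᵀA = [[1314, 7808]; [7808, 46722]] and Aᵀg = [-11750, -70144]ᵀ gives AᵀA·[p, q]ᵀ = Aᵀg.
Eliminating q: 46722·(row 1) − 7808·(row 2) gives 427844·p = 46722·(-11750) − 7808·(-70144) = -1299148, so p = -324787/106961.
Then q = ((-70144) − 7808·(-324787/106961))/46722 = -106304/106961.

q = -0.99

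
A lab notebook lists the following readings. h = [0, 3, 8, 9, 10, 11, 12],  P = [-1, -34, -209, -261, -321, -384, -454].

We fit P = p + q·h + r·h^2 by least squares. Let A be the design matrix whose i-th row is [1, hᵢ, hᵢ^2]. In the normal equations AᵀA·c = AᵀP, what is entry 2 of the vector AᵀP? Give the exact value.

Entry 2 ↔ basis h, so (AᵀP)_{2} = Σᵢ (h)·Pᵢ = (0)·(-1) + (3)·(-34) + (8)·(-209) + (9)·(-261) + (10)·(-321) + (11)·(-384) + (12)·(-454) = -17005.

-17005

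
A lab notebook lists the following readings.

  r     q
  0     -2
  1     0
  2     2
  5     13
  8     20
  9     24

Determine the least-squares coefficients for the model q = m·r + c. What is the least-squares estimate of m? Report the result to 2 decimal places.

m = 2.93

From the data, Σr·r = 175, Σr = 25, Σ1 = 6.
And Σr·q = 445, Σq = 57.
det = 175·6 − 25² = 425.
m = (445·6 − 25·57)/425 = 249/85; c = (175·57 − 25·445)/425 = -46/17.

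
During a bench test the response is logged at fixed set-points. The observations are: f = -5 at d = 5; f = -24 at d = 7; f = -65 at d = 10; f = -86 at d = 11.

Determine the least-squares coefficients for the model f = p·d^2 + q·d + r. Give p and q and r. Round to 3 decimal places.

The normal system XᵀX·[p, q, r]ᵀ = Xᵀf is [[27667, 2799, 295]; [2799, 295, 33]; [295, 33, 4]]·[p, q, r]ᵀ = [-18207, -1789, -180]ᵀ.
Solving the 3×3 system (Gaussian elimination) gives p = -389/354, q = 505/118, r = 130/177.

p = -1.099, q = 4.280, r = 0.734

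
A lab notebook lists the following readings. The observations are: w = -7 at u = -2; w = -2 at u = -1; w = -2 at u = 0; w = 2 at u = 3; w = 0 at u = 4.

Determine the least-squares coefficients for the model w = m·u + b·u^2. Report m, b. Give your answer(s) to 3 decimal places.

Sums needed: Σu·u = 30, Σu·u^2 = 82, Σu^2·u^2 = 354.
Right-hand side: Σu·w = 22, Σu^2·w = -12.
Normal equations: [[30, 82]; [82, 354]]·[m, b]ᵀ = [22, -12]ᵀ.
Eliminating b: 354·(row 1) − 82·(row 2) gives 3896·m = 354·22 − 82·(-12) = 8772, so m = 2193/974.
Then b = ((-12) − 82·(2193/974))/354 = -541/974.

m = 2.252, b = -0.555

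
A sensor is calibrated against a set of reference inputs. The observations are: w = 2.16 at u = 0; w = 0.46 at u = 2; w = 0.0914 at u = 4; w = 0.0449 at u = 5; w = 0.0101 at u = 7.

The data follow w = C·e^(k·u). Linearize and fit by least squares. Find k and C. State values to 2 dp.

k = -0.77, C = 2.11

Let Y = ln w. Fitting Y = k·u + ln C by least squares:
AᵀA = [[94.0000, 18.0000]; [18.0000, 5]], rhs = [-58.8062, -10.0975]ᵀ  (here Σu = 18.0000, Σ(u)² = 94.0000, Σln w = -10.0975, Σu·ln w = -58.8062).
Slope k = (n·Σu·ln w − Σu·Σln w)/(n·Σ(u)² − (Σu)²) = (5·-58.8062 − 18.0000·-10.0975)/146.0000 = -0.76902; ln C = (Σln w − k·Σu)/n = 0.74897, so C = exp(0.74897) = 2.11483.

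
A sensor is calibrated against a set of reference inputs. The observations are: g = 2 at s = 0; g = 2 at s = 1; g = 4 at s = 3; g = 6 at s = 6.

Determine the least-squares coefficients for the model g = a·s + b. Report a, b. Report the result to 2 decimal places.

a = 0.71, b = 1.71

Compute the Gram sums: Σs·s = 46, Σs = 10, Σ1 = 4.
And Σs·g = 50, Σg = 14.
AᵀA·[a, b]ᵀ = Aᵀg becomes [[46, 10]; [10, 4]]·[a, b]ᵀ = [50, 14]ᵀ.
Δ = 46·4 − 10² = 84.
a = (50·4 − 10·14)/84 = 5/7; b = (46·14 − 10·50)/84 = 12/7.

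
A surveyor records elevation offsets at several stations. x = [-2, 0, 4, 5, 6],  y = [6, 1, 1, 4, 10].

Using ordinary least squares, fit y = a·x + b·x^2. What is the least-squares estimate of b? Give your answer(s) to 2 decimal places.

Compute the Gram sums: Σx·x = 81, Σx·x^2 = 397, Σx^2·x^2 = 2193.
Right-hand side: Σx·y = 72, Σx^2·y = 500.
AᵀA·[a, b]ᵀ = Aᵀy becomes [[81, 397]; [397, 2193]]·[a, b]ᵀ = [72, 500]ᵀ.
Determinant 81·2193 − 397² = 20024.
a = (72·2193 − 397·500)/20024 = -10151/5006; b = (81·500 − 397·72)/20024 = 2979/5006.

b = 0.60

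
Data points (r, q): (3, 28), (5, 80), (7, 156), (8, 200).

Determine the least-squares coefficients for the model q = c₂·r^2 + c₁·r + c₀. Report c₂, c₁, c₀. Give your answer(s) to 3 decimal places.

From the data, Σr^2·r^2 = 7203, Σr^2·r = 1007, Σr^2 = 147, Σr·r = 147, Σr = 23, Σ1 = 4.
And Σr^2·q = 22696, Σr·q = 3176, Σq = 464.
So AᵀA·[c₂, c₁, c₀]ᵀ = Aᵀq: [[7203, 1007, 147]; [1007, 147, 23]; [147, 23, 4]]·[c₂, c₁, c₀]ᵀ = [22696, 3176, 464]ᵀ.
Solving the 3×3 system (Gaussian elimination) gives c₂ = 540/199, c₁ = 932/199, c₀ = -2120/199.

c₂ = 2.714, c₁ = 4.683, c₀ = -10.653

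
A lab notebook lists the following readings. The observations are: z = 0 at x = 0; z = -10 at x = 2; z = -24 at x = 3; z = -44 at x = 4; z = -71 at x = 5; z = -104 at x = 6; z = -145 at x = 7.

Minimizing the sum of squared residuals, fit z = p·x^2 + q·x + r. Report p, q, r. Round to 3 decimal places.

p = -3.201, q = 1.813, r = -0.299

From the data, Σx^2·x^2 = 4675, Σx^2·x = 783, Σx^2 = 139, Σx·x = 139, Σx = 27, Σ1 = 7.
And Σx^2·z = -13584, Σx·z = -2262, Σz = -398.
AᵀA·[p, q, r]ᵀ = Aᵀz becomes [[4675, 783, 139]; [783, 139, 27]; [139, 27, 7]]·[p, q, r]ᵀ = [-13584, -2262, -398]ᵀ.
Solving the 3×3 system (Gaussian elimination) gives p = -16265/5082, q = 1536/847, r = -217/726.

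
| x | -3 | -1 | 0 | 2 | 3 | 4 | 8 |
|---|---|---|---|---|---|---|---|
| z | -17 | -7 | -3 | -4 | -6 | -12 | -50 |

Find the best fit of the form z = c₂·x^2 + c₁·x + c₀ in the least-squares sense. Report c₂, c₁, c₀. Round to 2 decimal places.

Setting ∂/∂c₂ … = 0 gives: 4531·c₂ + 583·c₁ + 103·c₀ = -3622;  583·c₂ + 103·c₁ + 13·c₀ = -416;  103·c₂ + 13·c₁ + 7·c₀ = -99.
Row-reducing yields c₂ = -31039/32802, c₁ = 57619/32802, c₀ = -19034/5467.

c₂ = -0.95, c₁ = 1.76, c₀ = -3.48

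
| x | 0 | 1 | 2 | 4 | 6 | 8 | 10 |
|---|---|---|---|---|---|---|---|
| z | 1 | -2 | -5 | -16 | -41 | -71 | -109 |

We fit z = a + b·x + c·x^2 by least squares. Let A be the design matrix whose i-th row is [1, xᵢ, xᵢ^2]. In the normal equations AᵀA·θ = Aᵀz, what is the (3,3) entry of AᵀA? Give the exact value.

15665

Row 3 ↔ basis x^2, column 3 ↔ basis x^2, so (AᵀA)_{3,3} = Σᵢ (x^2)·(x^2) = (0)·(0) + (1)·(1) + (4)·(4) + (16)·(16) + (36)·(36) + (64)·(64) + (100)·(100) = 15665.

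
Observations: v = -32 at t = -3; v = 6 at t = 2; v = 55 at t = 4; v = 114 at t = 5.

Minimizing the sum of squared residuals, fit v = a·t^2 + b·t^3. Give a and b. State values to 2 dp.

AᵀA·[a, b]ᵀ = Aᵀv reads: 978·a + 3938·b = 3466;  3938·a + 20514·b = 18682.
(Σt^2·t^2 = 978, Σt^2·t^3 = 3938, Σt^3·t^3 = 20514, Σt^2·v = 3466, Σt^3·v = 18682.)
Δ = 978·20514 − 3938² = 4554848.
a = (3466·20514 − 3938·18682)/4554848 = -77131/142339; b = (978·18682 − 3938·3466)/4554848 = 144434/142339.

a = -0.54, b = 1.01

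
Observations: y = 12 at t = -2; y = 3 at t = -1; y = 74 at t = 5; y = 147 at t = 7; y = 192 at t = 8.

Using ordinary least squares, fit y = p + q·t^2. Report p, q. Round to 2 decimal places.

Setting ∂/∂p … = 0 gives: 5·p + 143·q = 428;  143·p + 7139·q = 21392.
det = 5·7139 − 143² = 15246.
p = (428·7139 − 143·21392)/15246 = -18/77; q = (5·21392 − 143·428)/15246 = 2542/847.

p = -0.23, q = 3.00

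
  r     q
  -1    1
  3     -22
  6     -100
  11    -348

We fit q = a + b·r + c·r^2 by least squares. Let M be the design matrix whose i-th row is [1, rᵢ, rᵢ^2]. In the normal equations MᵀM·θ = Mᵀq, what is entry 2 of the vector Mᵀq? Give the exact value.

-4495

Entry 2 ↔ basis r, so (Mᵀq)_{2} = Σᵢ (r)·qᵢ = (-1)·(1) + (3)·(-22) + (6)·(-100) + (11)·(-348) = -4495.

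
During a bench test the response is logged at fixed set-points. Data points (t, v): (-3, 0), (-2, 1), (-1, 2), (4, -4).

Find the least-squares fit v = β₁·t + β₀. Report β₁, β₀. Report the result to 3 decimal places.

β₁ = -0.707, β₀ = -0.603

Normal-equation sums: Σt·t = 30, Σt = -2, Σ1 = 4.
Right-hand side: Σt·v = -20, Σv = -1.
Normal equations: [[30, -2]; [-2, 4]]·[β₁, β₀]ᵀ = [-20, -1]ᵀ.
Eliminating β₀: 4·(row 1) − (-2)·(row 2) gives 116·β₁ = 4·(-20) − (-2)·(-1) = -82, so β₁ = -41/58.
Then β₀ = ((-1) − (-2)·(-41/58))/4 = -35/58.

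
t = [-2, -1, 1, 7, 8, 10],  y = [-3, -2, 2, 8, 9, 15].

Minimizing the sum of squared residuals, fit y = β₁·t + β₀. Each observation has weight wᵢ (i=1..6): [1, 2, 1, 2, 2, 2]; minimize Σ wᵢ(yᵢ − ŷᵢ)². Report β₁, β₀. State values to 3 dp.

β₁ = 1.371, β₀ = -0.542

With design matrix M, MᵀWM = [[433, 47]; [47, 10]] and MᵀWy = [568, 59]ᵀ.
Eliminating β₀: 10·(row 1) − 47·(row 2) gives 2121·β₁ = 10·568 − 47·59 = 2907, so β₁ = 969/707.
Then β₀ = (59 − 47·(969/707))/10 = -383/707.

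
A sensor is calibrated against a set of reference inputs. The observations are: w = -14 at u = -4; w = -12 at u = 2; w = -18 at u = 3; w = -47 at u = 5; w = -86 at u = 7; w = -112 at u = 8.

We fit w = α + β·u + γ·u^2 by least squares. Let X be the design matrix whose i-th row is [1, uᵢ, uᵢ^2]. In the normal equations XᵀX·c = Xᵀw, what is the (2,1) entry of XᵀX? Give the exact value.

Row 2 ↔ basis u, column 1 ↔ basis 1, so (XᵀX)_{2,1} = Σᵢ u = (-4)·(1) + (2)·(1) + (3)·(1) + (5)·(1) + (7)·(1) + (8)·(1) = 21.

21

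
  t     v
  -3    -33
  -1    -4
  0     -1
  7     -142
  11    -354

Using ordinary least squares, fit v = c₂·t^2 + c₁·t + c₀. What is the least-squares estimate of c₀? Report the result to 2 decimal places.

c₀ = -1.11

Setting ∂/∂c₂ … = 0 gives: 17124·c₂ + 1646·c₁ + 180·c₀ = -50093;  1646·c₂ + 180·c₁ + 14·c₀ = -4785;  180·c₂ + 14·c₁ + 5·c₀ = -534.
(Σt^2·t^2 = 17124, Σt^2·t = 1646, Σt^2 = 180, Σt·t = 180, Σt = 14, Σ1 = 5, Σt^2·v = -50093, Σt·v = -4785, Σv = -534.)
Inverting the 3×3 Gram matrix, [c₂, c₁, c₀]ᵀ = [-1473509/486278, 589417/486278, -269267/243139]ᵀ.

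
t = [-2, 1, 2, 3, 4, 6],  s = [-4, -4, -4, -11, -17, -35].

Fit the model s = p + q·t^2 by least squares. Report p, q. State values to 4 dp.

Entries of MᵀM: Σ1 = 6, Σt^2 = 70, Σt^2·t^2 = 1666.
Right-hand side: Σs = -75, Σt^2·s = -1667.
So MᵀM·[p, q]ᵀ = Mᵀs: [[6, 70]; [70, 1666]]·[p, q]ᵀ = [-75, -1667]ᵀ.
Determinant 6·1666 − 70² = 5096.
p = ((-75)·1666 − 70·(-1667))/5096 = -295/182; q = (6·(-1667) − 70·(-75))/5096 = -594/637.

p = -1.6209, q = -0.9325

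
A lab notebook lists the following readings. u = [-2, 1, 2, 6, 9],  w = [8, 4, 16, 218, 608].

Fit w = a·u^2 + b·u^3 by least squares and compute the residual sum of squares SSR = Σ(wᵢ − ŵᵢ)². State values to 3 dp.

Forming AᵀA = [[7890, 66826]; [66826, 578226]] and Aᵀw = [57196, 490388]ᵀ gives AᵀA·[a, b]ᵀ = Aᵀw.
Determinant 7890·578226 − 66826² = 96488864.
a = (57196·578226 − 66826·490388)/96488864 = 18846613/6030554; b = (7890·490388 − 66826·57196)/96488864 = 2936339/6030554.
Residuals: -1825654/3015277, 1169632/3015277, -1194150/3015277, 966740/3015277, -294976/3015277; SSR = 2370808/3015277.

SSR = 0.786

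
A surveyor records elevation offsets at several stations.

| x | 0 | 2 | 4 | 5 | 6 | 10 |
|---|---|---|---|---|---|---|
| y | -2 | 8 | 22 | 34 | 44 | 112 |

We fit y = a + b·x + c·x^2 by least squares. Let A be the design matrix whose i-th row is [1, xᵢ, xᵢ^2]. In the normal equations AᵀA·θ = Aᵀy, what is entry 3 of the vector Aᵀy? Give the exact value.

14018

Entry 3 ↔ basis x^2, so (Aᵀy)_{3} = Σᵢ (x^2)·yᵢ = (0)·(-2) + (4)·(8) + (16)·(22) + (25)·(34) + (36)·(44) + (100)·(112) = 14018.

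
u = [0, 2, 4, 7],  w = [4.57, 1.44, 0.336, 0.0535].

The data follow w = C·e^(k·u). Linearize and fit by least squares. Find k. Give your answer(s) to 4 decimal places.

k = -0.6427

Linearized form: ln w = k·u + ln C. From the 4 transformed points,
Σu = 13.0000, Σ(u)² = 69.0000, Σln w = -2.1346, Σu·ln w = -24.1298.
Equations: 69.0000·k + 13.0000·ln C = -24.1298;  13.0000·k + 4·ln C = -2.1346.
Solving (det = 107.0000): k = -0.64271, ln C = 1.55517.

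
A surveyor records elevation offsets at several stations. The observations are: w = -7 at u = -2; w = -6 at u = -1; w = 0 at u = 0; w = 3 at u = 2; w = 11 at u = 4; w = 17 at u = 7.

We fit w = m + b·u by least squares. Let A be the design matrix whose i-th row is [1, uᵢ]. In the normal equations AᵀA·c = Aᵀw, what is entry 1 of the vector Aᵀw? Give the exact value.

Entry 1 ↔ basis 1, so (Aᵀw)_{1} = Σᵢ wᵢ = (1)·(-7) + (1)·(-6) + (1)·(0) + (1)·(3) + (1)·(11) + (1)·(17) = 18.

18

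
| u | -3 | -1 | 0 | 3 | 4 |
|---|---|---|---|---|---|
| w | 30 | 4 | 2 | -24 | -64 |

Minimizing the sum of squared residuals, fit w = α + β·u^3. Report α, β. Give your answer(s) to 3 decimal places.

With design matrix M, MᵀM = [[5, 63]; [63, 5555]] and Mᵀw = [-52, -5558]ᵀ.
Δ = 5·5555 − 63² = 23806.
α = ((-52)·5555 − 63·(-5558))/23806 = 30647/11903; β = (5·(-5558) − 63·(-52))/23806 = -12257/11903.

α = 2.575, β = -1.030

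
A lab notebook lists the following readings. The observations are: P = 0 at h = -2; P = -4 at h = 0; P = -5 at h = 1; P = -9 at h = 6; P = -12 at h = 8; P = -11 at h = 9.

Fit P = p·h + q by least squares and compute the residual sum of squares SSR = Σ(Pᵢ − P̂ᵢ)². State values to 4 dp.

MᵀM·[p, q]ᵀ = MᵀP reads: 186·p + 22·q = -254;  22·p + 6·q = -41.
(Σh·h = 186, Σh = 22, Σ1 = 6, Σh·P = -254, ΣP = -41.)
det = 186·6 − 22² = 632.
p = ((-254)·6 − 22·(-41))/632 = -311/316; q = (186·(-41) − 22·(-254))/632 = -1019/316.
Residuals: 397/316, -245/316, -125/158, 41/316, -285/316, 171/158; SSR = 1519/316.

SSR = 4.8070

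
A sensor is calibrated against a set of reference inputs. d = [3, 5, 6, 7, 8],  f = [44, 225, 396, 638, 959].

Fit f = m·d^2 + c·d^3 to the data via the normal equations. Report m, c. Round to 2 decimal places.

Forming XᵀX = [[8499, 60719]; [60719, 442803]] and Xᵀf = [112915, 824691]ᵀ gives XᵀX·[m, c]ᵀ = Xᵀf.
det = 8499·442803 − 60719² = 76585736.
m = (112915·442803 − 60719·824691)/76585736 = -18828021/19146434; c = (8499·824691 − 60719·112915)/76585736 = 38240731/19146434.

m = -0.98, c = 2.00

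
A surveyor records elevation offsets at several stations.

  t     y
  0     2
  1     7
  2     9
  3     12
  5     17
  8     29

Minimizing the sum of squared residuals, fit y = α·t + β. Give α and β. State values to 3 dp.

α = 3.206, β = 2.514

Compute the Gram sums: Σt·t = 103, Σt = 19, Σ1 = 6.
For Mᵀy: Σt·y = 378, Σy = 76.
MᵀM·[α, β]ᵀ = Mᵀy becomes [[103, 19]; [19, 6]]·[α, β]ᵀ = [378, 76]ᵀ.
Eliminating β: 6·(row 1) − 19·(row 2) gives 257·α = 6·378 − 19·76 = 824, so α = 824/257.
Then β = (76 − 19·(824/257))/6 = 646/257.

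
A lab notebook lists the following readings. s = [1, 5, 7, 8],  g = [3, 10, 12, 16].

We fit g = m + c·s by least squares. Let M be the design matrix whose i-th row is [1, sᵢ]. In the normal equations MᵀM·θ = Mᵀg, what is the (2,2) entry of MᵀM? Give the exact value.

139

Row 2 ↔ basis s, column 2 ↔ basis s, so (MᵀM)_{2,2} = Σᵢ (s)·(s) = (1)·(1) + (5)·(5) + (7)·(7) + (8)·(8) = 139.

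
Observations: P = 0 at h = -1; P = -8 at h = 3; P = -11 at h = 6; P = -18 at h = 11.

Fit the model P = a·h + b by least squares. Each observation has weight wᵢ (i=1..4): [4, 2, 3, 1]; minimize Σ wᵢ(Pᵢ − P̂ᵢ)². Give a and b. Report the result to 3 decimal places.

a = -1.526, b = -1.971

The normal equations are: 251·a + 31·b = -444;  31·a + 10·b = -67.
(Σwᵢ·h·h = 251, Σwᵢ·h = 31, Σwᵢ·1 = 10, Σwᵢ·h·P = -444, Σwᵢ·P = -67.)
Eliminating b: 10·(row 1) − 31·(row 2) gives 1549·a = 10·(-444) − 31·(-67) = -2363, so a = -2363/1549.
Then b = ((-67) − 31·(-2363/1549))/10 = -3053/1549.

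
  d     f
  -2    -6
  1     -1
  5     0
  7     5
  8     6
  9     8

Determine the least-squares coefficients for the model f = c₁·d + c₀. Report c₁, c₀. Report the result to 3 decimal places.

c₁ = 1.179, c₀ = -3.500

From the data, Σd·d = 224, Σd = 28, Σ1 = 6.
Right-hand side: Σd·f = 166, Σf = 12.
det = 224·6 − 28² = 560.
c₁ = (166·6 − 28·12)/560 = 33/28; c₀ = (224·12 − 28·166)/560 = -7/2.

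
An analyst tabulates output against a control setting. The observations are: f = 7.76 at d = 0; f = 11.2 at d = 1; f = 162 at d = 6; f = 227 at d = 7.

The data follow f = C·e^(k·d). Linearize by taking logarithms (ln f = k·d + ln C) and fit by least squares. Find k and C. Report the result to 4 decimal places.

Taking logs, ln f = k·d + ln C, so regress ln f on d.
Over the data: Σd = 14.0000, Σ(d)² = 86.0000, Σln f = 14.9774, Σd·ln f = 70.9161.
Normal system: [[86.0000, 14.0000]; [14.0000, 4]]·[k, ln C]ᵀ = [70.9161, 14.9774]ᵀ.
Slope k = (n·Σd·ln f − Σd·Σln f)/(n·Σ(d)² − (Σd)²) = (4·70.9161 − 14.0000·14.9774)/148.0000 = 0.49987; ln C = (Σln f − k·Σd)/n = 1.99482, so C = exp(1.99482) = 7.35091.

k = 0.4999, C = 7.3509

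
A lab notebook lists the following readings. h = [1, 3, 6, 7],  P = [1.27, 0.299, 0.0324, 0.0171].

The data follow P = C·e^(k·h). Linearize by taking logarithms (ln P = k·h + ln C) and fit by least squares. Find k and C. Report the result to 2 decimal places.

k = -0.72, C = 2.61

Linearized form: ln P = k·h + ln C. From the 4 transformed points,
Sums: Σh = 17.0000, Σ(h)² = 95.0000, Σln P = -8.4666, Σh·ln P = -52.4412.
Normal system: [[95.0000, 17.0000]; [17.0000, 4]]·[k, ln C]ᵀ = [-52.4412, -8.4666]ᵀ.
Solving (det = 91.0000): k = -0.72344, ln C = 0.95799, so C = exp(0.95799) = 2.60645.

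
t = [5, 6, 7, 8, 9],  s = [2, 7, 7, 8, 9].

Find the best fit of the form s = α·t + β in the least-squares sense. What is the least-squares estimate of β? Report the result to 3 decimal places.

β = -3.900

Compute the Gram sums: Σt·t = 255, Σt = 35, Σ1 = 5.
And Σt·s = 246, Σs = 33.
MᵀM·[α, β]ᵀ = Mᵀs becomes [[255, 35]; [35, 5]]·[α, β]ᵀ = [246, 33]ᵀ.
Eliminating β: 5·(row 1) − 35·(row 2) gives 50·α = 5·246 − 35·33 = 75, so α = 3/2.
Then β = (33 − 35·(3/2))/5 = -39/10.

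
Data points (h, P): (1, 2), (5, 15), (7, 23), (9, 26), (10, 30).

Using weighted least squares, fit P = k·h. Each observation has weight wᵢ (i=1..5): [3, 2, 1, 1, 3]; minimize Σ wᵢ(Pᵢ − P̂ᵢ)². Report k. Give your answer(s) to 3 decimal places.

Normal-equation sums: Σwᵢ·h·h = 483.
Right-hand side: Σwᵢ·h·P = 1451.
MᵀWM·[k]ᵀ = MᵀWP becomes [[483]]·[k]ᵀ = [1451]ᵀ.
k = 1451/483 = 3.00414.

k = 3.004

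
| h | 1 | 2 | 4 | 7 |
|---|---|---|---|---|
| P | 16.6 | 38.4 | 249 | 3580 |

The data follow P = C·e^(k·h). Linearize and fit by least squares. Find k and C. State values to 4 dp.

k = 0.9002, C = 6.6117

Taking logs, ln P = k·h + ln C, so regress ln P on h.
Σh = 14.0000, Σ(h)² = 70.0000, Σln P = 20.1580, Σh·ln P = 89.4572.
Equations: 70.0000·k + 14.0000·ln C = 89.4572;  14.0000·k + 4·ln C = 20.1580.
Δ = 70.0000·4 − (14.0000)² = 84.0000; k = (89.4572·4 − 14.0000·20.1580)/84.0000 = 0.90019, ln C = (70.0000·20.1580 − 14.0000·89.4572)/84.0000 = 1.88883, so C = exp(1.88883) = 6.61165.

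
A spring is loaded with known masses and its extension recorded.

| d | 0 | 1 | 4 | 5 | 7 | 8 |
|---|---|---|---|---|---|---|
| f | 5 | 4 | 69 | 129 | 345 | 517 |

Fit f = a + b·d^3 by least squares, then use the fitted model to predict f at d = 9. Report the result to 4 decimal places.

The normal equations are: 6·a + 1045·b = 1069;  1045·a + 399515·b = 403584.
Eliminating b: 399515·(row 1) − 1045·(row 2) gives 1305065·a = 399515·1069 − 1045·403584 = 5336255, so a = 1067251/261013.
Then b = (403584 − 1045·(1067251/261013))/399515 = 1304399/1305065.
At d = 9: f̂ = (1067251/261013)·(1) + (1304399/1305065)·(729) = 956243126/1305065.

f̂ = 732.7169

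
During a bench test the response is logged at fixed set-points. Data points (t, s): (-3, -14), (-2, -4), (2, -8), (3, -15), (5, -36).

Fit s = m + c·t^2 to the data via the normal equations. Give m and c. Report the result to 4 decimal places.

m = -0.9398, c = -1.4177

The normal system XᵀX·[m, c]ᵀ = Xᵀs is [[5, 51]; [51, 819]]·[m, c]ᵀ = [-77, -1209]ᵀ.
Δ = 5·819 − 51² = 1494.
m = ((-77)·819 − 51·(-1209))/1494 = -78/83; c = (5·(-1209) − 51·(-77))/1494 = -353/249.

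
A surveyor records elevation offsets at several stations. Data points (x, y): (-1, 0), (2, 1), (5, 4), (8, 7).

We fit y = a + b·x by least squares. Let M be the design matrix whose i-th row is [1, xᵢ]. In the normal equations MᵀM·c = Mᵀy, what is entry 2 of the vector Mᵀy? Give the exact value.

78

Entry 2 ↔ basis x, so (Mᵀy)_{2} = Σᵢ (x)·yᵢ = (-1)·(0) + (2)·(1) + (5)·(4) + (8)·(7) = 78.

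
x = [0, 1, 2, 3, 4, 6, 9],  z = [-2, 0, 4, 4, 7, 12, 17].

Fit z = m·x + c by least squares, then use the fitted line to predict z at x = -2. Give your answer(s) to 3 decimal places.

ẑ = -5.874

Compute the Gram sums: Σx·x = 147, Σx = 25, Σ1 = 7.
Right-hand side: Σx·z = 273, Σz = 42.
MᵀM·[m, c]ᵀ = Mᵀz becomes [[147, 25]; [25, 7]]·[m, c]ᵀ = [273, 42]ᵀ.
Eliminating c: 7·(row 1) − 25·(row 2) gives 404·m = 7·273 − 25·42 = 861, so m = 861/404.
Then c = (42 − 25·(861/404))/7 = -651/404.
At x = -2: ẑ = (861/404)·(-2) + (-651/404)·(1) = -2373/404.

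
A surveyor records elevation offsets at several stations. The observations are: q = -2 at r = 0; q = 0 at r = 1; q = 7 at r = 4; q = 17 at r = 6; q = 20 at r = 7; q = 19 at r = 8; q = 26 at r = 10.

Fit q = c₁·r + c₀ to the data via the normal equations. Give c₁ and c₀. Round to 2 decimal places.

Compute the Gram sums: Σr·r = 266, Σr = 36, Σ1 = 7.
Right-hand side: Σr·q = 682, Σq = 87.
MᵀM·[c₁, c₀]ᵀ = Mᵀq becomes [[266, 36]; [36, 7]]·[c₁, c₀]ᵀ = [682, 87]ᵀ.
Determinant 266·7 − 36² = 566.
c₁ = (682·7 − 36·87)/566 = 821/283; c₀ = (266·87 − 36·682)/566 = -705/283.

c₁ = 2.90, c₀ = -2.49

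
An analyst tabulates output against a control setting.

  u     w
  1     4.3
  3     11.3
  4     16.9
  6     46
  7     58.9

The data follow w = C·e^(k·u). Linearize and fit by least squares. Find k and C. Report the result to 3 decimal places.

k = 0.446, C = 2.861

Linearized form: ln w = k·u + ln C. From the 5 transformed points,
Σu = 21.0000, Σ(u)² = 111.0000, Σln w = 14.6152, Σu·ln w = 71.5450.
Normal system: [[111.0000, 21.0000]; [21.0000, 5]]·[k, ln C]ᵀ = [71.5450, 14.6152]ᵀ.
Slope k = (n·Σu·ln w − Σu·Σln w)/(n·Σ(u)² − (Σu)²) = (5·71.5450 − 21.0000·14.6152)/114.0000 = 0.44566; ln C = (Σln w − k·Σu)/n = 1.05126, so C = exp(1.05126) = 2.86125.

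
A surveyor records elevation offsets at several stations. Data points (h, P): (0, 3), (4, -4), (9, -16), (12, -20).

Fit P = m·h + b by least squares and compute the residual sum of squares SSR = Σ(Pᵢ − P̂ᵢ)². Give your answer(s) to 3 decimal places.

AᵀA·[m, b]ᵀ = AᵀP reads: 241·m + 25·b = -400;  25·m + 4·b = -37.
(Σh·h = 241, Σh = 25, Σ1 = 4, Σh·P = -400, ΣP = -37.)
det = 241·4 − 25² = 339.
m = ((-400)·4 − 25·(-37))/339 = -225/113; b = (241·(-37) − 25·(-400))/339 = 361/113.
Residuals: -22/113, 87/113, -144/113, 79/113; SSR = 310/113.

SSR = 2.743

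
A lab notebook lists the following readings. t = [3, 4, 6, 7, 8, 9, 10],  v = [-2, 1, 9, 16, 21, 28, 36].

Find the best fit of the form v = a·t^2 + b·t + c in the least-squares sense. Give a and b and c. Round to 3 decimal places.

Compute the Gram sums: Σt^2·t^2 = 24691, Σt^2·t = 2891, Σt^2 = 355, Σt·t = 355, Σt = 47, Σ1 = 7.
Right-hand side: Σt^2·v = 8318, Σt·v = 944, Σv = 109.
AᵀA·[a, b, c]ᵀ = Aᵀv becomes [[24691, 2891, 355]; [2891, 355, 47]; [355, 47, 7]]·[a, b, c]ᵀ = [8318, 944, 109]ᵀ.
Row-reducing yields a = 197/516, b = 241/516, c = -1787/258.

a = 0.382, b = 0.467, c = -6.926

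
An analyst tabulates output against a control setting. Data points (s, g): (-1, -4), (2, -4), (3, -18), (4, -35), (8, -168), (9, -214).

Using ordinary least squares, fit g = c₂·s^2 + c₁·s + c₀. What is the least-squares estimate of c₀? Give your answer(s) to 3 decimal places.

Sums needed: Σs^2·s^2 = 11011, Σs^2·s = 1339, Σs^2 = 175, Σs·s = 175, Σs = 25, Σ1 = 6.
Right-hand side: Σs^2·g = -28828, Σs·g = -3468, Σg = -443.
MᵀM·[c₂, c₁, c₀]ᵀ = Mᵀg becomes [[11011, 1339, 175]; [1339, 175, 25]; [175, 25, 6]]·[c₂, c₁, c₀]ᵀ = [-28828, -3468, -443]ᵀ.
Solving the 3×3 system (Gaussian elimination) gives c₂ = -412519/139512, c₁ = 356557/139512, c₀ = 40919/23252.

c₀ = 1.760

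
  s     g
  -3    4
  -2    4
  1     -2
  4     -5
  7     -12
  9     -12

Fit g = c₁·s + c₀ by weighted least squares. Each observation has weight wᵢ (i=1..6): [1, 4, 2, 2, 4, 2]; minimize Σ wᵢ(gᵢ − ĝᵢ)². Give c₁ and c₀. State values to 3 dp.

AᵀWA·[c₁, c₀]ᵀ = AᵀWg reads: 417·c₁ + 45·c₀ = -640;  45·c₁ + 15·c₀ = -66.
Eliminating c₀: 15·(row 1) − 45·(row 2) gives 4230·c₁ = 15·(-640) − 45·(-66) = -6630, so c₁ = -221/141.
Then c₀ = ((-66) − 45·(-221/141))/15 = 71/235.

c₁ = -1.567, c₀ = 0.302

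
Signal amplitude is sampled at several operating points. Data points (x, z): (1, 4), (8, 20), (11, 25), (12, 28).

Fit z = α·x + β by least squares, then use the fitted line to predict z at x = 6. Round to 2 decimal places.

Entries of AᵀA: Σx·x = 330, Σx = 32, Σ1 = 4.
And Σx·z = 775, Σz = 77.
Δ = 330·4 − 32² = 296.
α = (775·4 − 32·77)/296 = 159/74; β = (330·77 − 32·775)/296 = 305/148.
At x = 6: ẑ = (159/74)·(6) + (305/148)·(1) = 2213/148.

ẑ = 14.95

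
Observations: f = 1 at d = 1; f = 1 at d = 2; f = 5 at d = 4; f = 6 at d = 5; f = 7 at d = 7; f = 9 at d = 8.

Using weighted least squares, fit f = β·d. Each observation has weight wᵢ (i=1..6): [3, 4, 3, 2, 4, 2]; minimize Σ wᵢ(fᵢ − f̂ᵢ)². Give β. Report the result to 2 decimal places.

Forming XᵀWX = [[441]] and XᵀWf = [471]ᵀ gives XᵀWX·[β]ᵀ = XᵀWf.
β = 471/441 = 1.06803.

β = 1.07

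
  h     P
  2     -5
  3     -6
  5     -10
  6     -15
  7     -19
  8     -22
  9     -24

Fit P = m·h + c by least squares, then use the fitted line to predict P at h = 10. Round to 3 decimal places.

The normal equations are: 268·m + 40·c = -693;  40·m + 7·c = -101.
(Σh·h = 268, Σh = 40, Σ1 = 7, Σh·P = -693, ΣP = -101.)
Eliminating c: 7·(row 1) − 40·(row 2) gives 276·m = 7·(-693) − 40·(-101) = -811, so m = -811/276.
Then c = ((-101) − 40·(-811/276))/7 = 163/69.
At h = 10: P̂ = (-811/276)·(10) + (163/69)·(1) = -1243/46.

P̂ = -27.022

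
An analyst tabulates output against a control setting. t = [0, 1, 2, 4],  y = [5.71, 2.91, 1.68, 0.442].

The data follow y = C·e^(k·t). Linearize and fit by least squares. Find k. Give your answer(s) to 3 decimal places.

k = -0.635

Taking logs, ln y = k·t + ln C, so regress ln y on t.
XᵀX = [[21.0000, 7.0000]; [7.0000, 4]], rhs = [-1.1600, 2.5127]ᵀ  (here Σt = 7.0000, Σ(t)² = 21.0000, Σln y = 2.5127, Σt·ln y = -1.1600).
Slope k = (n·Σt·ln y − Σt·Σln y)/(n·Σ(t)² − (Σt)²) = (4·-1.1600 − 7.0000·2.5127)/35.0000 = -0.63512; ln C = (Σln y − k·Σt)/n = 1.73964.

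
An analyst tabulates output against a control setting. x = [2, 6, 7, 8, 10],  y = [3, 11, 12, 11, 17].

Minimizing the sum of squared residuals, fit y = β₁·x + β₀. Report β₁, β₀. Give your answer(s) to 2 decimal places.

The normal equations are: 253·β₁ + 33·β₀ = 414;  33·β₁ + 5·β₀ = 54.
(Σx·x = 253, Σx = 33, Σ1 = 5, Σx·y = 414, Σy = 54.)
Eliminating β₀: 5·(row 1) − 33·(row 2) gives 176·β₁ = 5·414 − 33·54 = 288, so β₁ = 18/11.
Then β₀ = (54 − 33·(18/11))/5 = 0.

β₁ = 1.64, β₀ = 0.00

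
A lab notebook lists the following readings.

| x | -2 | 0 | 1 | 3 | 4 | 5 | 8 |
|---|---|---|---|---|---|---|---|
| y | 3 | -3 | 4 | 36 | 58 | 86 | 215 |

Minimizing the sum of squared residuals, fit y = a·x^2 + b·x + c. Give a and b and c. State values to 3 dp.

a = 2.991, b = 3.183, c = -2.485

Setting ∂/∂a … = 0 gives: 5075·a + 721·b + 119·c = 17178;  721·a + 119·b + 19·c = 2488;  119·a + 19·b + 7·c = 399.
Inverting the 3×3 Gram matrix, [a, b, c]ᵀ = [70865/23694, 75425/23694, -892/359]ᵀ.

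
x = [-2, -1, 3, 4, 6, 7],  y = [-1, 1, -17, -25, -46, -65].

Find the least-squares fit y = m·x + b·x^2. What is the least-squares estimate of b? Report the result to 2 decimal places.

b = -1.02

The normal system MᵀM·[m, b]ᵀ = Mᵀy is [[115, 641]; [641, 4051]]·[m, b]ᵀ = [-881, -5397]ᵀ.
det = 115·4051 − 641² = 54984.
m = ((-881)·4051 − 641·(-5397))/54984 = -54727/27492; b = (115·(-5397) − 641·(-881))/54984 = -27967/27492.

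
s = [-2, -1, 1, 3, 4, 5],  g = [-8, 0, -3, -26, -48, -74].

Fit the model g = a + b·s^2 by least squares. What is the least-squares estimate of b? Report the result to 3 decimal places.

b = -3.068

With design matrix X, XᵀX = [[6, 56]; [56, 980]] and Xᵀg = [-159, -2887]ᵀ.
Eliminating b: 980·(row 1) − 56·(row 2) gives 2744·a = 980·(-159) − 56·(-2887) = 5852, so a = 209/98.
Then b = ((-2887) − 56·(209/98))/980 = -4209/1372.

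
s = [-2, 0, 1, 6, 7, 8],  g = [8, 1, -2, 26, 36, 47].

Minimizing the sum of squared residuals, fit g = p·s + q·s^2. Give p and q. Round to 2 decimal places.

The normal system AᵀA·[p, q]ᵀ = Aᵀg is [[154, 1064]; [1064, 7810]]·[p, q]ᵀ = [766, 5738]ᵀ.
Eliminating q: 7810·(row 1) − 1064·(row 2) gives 70644·p = 7810·766 − 1064·5738 = -122772, so p = -10231/5887.
Then q = (5738 − 1064·(-10231/5887))/7810 = 817/841.

p = -1.74, q = 0.97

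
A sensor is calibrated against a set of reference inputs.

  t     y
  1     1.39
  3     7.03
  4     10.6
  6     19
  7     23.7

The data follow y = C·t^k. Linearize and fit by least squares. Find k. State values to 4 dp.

k = 1.4578

With ln yᵢ as the transformed response and ln tᵢ as the regressor:
Σln t = 6.2226, Σ(ln t)² = 10.1257, Σln y = 10.7503, Σln t·ln y = 16.8508.
Equations: 10.1257·k + 6.2226·ln C = 16.8508;  6.2226·k + 5·ln C = 10.7503.
Solving (det = 11.9082): k = 1.45779, ln C = 0.33581.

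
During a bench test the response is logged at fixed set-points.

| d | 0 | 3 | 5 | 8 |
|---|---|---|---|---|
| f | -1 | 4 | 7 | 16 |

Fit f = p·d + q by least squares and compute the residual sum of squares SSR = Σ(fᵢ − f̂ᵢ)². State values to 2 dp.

Compute the Gram sums: Σd·d = 98, Σd = 16, Σ1 = 4.
For Mᵀf: Σd·f = 175, Σf = 26.
So MᵀM·[p, q]ᵀ = Mᵀf: [[98, 16]; [16, 4]]·[p, q]ᵀ = [175, 26]ᵀ.
Eliminating q: 4·(row 1) − 16·(row 2) gives 136·p = 4·175 − 16·26 = 284, so p = 71/34.
Then q = (26 − 16·(71/34))/4 = -63/34.
Residuals: 29/34, -7/17, -27/17, 39/34; SSR = 161/34.

SSR = 4.74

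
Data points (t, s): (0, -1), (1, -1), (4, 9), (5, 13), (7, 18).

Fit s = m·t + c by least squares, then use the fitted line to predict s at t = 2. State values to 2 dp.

ŝ = 3.52

The normal equations are: 91·m + 17·c = 226;  17·m + 5·c = 38.
Eliminating c: 5·(row 1) − 17·(row 2) gives 166·m = 5·226 − 17·38 = 484, so m = 242/83.
Then c = (38 − 17·(242/83))/5 = -192/83.
At t = 2: ŝ = (242/83)·(2) + (-192/83)·(1) = 292/83.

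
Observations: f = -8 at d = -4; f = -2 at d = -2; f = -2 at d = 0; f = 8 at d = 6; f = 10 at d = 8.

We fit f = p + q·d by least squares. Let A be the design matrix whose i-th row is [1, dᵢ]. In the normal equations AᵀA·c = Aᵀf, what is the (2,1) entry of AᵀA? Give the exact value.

8

Row 2 ↔ basis d, column 1 ↔ basis 1, so (AᵀA)_{2,1} = Σᵢ d = (-4)·(1) + (-2)·(1) + (0)·(1) + (6)·(1) + (8)·(1) = 8.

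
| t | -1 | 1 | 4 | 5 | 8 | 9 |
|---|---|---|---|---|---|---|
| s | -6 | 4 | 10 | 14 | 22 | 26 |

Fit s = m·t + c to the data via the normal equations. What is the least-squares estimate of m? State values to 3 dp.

m = 3.009

Compute the Gram sums: Σt·t = 188, Σt = 26, Σ1 = 6.
For Mᵀs: Σt·s = 530, Σs = 70.
Eliminating c: 6·(row 1) − 26·(row 2) gives 452·m = 6·530 − 26·70 = 1360, so m = 340/113.
Then c = (70 − 26·(340/113))/6 = -155/113.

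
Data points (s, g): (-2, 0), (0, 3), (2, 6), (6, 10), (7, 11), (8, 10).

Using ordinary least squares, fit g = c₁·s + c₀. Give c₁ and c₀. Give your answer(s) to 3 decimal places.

Setting ∂/∂c₁ … = 0 gives: 157·c₁ + 21·c₀ = 229;  21·c₁ + 6·c₀ = 40.
(Σs·s = 157, Σs = 21, Σ1 = 6, Σs·g = 229, Σg = 40.)
Eliminating c₀: 6·(row 1) − 21·(row 2) gives 501·c₁ = 6·229 − 21·40 = 534, so c₁ = 178/167.
Then c₀ = (40 − 21·(178/167))/6 = 1471/501.

c₁ = 1.066, c₀ = 2.936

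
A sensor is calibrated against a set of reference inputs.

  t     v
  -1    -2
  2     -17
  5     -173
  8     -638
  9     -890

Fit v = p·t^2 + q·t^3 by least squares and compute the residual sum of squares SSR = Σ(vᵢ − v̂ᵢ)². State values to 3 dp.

Sums needed: Σt^2·t^2 = 11299, Σt^2·t^3 = 94973, Σt^3·t^3 = 809275.
Moment sums: Σt^2·v = -117317, Σt^3·v = -997225.
Eliminating q: 809275·(row 1) − 94973·(row 2) gives 124127496·p = 809275·(-117317) − 94973·(-997225) = -232265250, so p = -12903625/6895972.
Then q = ((-997225) − 94973·(-12903625/6895972))/809275 = -6983213/6895972.
Residuals: -1967883/1723993, -2437830/1723993, 1244547/3447986, 401730/1723993, -729589/3447986; SSR = 12177851/3447986.

SSR = 3.532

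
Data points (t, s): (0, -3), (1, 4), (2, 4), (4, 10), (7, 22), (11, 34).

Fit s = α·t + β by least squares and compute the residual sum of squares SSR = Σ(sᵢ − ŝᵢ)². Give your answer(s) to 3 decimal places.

From the data, Σt·t = 191, Σt = 25, Σ1 = 6.
Moment sums: Σt·s = 580, Σs = 71.
det = 191·6 − 25² = 521.
α = (580·6 − 25·71)/521 = 1705/521; β = (191·71 − 25·580)/521 = -939/521.
Residuals: -624/521, 1318/521, -387/521, -671/521, 466/521, -102/521; SSR = 5670/521.

SSR = 10.883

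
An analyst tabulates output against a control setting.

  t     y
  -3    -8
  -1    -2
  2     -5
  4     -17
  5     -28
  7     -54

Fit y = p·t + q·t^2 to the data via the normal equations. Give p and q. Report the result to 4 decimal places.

Normal-equation sums: Σt·t = 104, Σt·t^2 = 512, Σt^2·t^2 = 3380.
And Σt·y = -570, Σt^2·y = -3712.
So XᵀX·[p, q]ᵀ = Xᵀy: [[104, 512]; [512, 3380]]·[p, q]ᵀ = [-570, -3712]ᵀ.
Eliminating q: 3380·(row 1) − 512·(row 2) gives 89376·p = 3380·(-570) − 512·(-3712) = -26056, so p = -3257/11172.
Then q = ((-3712) − 512·(-3257/11172))/3380 = -2944/2793.

p = -0.2915, q = -1.0541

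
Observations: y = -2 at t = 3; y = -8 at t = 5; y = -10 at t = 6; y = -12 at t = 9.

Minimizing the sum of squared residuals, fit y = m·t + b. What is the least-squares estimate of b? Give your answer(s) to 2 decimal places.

b = 1.20

Entries of MᵀM: Σt·t = 151, Σt = 23, Σ1 = 4.
Right-hand side: Σt·y = -214, Σy = -32.
det = 151·4 − 23² = 75.
m = ((-214)·4 − 23·(-32))/75 = -8/5; b = (151·(-32) − 23·(-214))/75 = 6/5.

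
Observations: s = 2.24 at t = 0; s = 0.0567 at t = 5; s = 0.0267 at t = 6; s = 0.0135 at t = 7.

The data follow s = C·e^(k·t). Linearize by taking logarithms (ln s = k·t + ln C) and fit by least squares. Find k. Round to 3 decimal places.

With ln sᵢ as the transformed response and tᵢ as the regressor:
Sums: Σt = 18.0000, Σ(t)² = 110.0000, Σln s = -9.9917, Σt·ln s = -66.2239.
Normal system: [[110.0000, 18.0000]; [18.0000, 4]]·[k, ln C]ᵀ = [-66.2239, -9.9917]ᵀ.
Slope k = (n·Σt·ln s − Σt·Σln s)/(n·Σ(t)² − (Σt)²) = (4·-66.2239 − 18.0000·-9.9917)/116.0000 = -0.73315; ln C = (Σln s − k·Σt)/n = 0.80127.

k = -0.733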